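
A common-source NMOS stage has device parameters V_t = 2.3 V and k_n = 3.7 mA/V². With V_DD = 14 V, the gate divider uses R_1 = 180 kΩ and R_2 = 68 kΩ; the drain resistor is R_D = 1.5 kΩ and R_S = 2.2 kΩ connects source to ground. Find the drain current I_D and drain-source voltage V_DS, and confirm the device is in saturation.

I_D ≈ 0.47 mA, V_DS ≈ 12 V

V_G = V_DD·R_2/(R_1+R_2) = 14×68/248 = 3.84 V.
Assume saturation: I_D = (k_n/2)(V_GS − V_t)² with V_GS = V_G − I_D·R_S = 3.84 − 2.2·I_D.
Substituting gives 8.95·I_D² − 13.5·I_D + 4.38 = 0, with roots I_D = 0.47 or 1.04 mA.
The root I_D = 1.04 mA gives V_GS = 1.55 V ≤ V_t, so take I_D = 0.47 mA.
Then V_GS = 2.8 V and V_DS = V_DD − I_D(R_D+R_S) = 14 − 0.47×3.7 = 12.3 V.
Saturation requires V_DS ≥ V_GS − V_t = 0.504 V; 12.3 ≥ 0.504 ✓.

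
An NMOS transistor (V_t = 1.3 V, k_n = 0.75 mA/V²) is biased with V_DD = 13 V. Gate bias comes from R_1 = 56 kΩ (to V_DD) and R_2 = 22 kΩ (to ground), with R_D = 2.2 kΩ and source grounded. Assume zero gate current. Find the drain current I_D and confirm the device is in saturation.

V_G = V_DD·R_2/(R_1+R_2) = 13×22/78 = 3.67 V. With the source grounded, V_GS = V_G = 3.67 V.
Assume saturation: I_D = (k_n/2)(V_GS − V_t)² = (0.75/2)×(3.67 − 1.3)² = 0.375×2.37² = 2.1 mA.
V_DS = V_DD − I_D·R_D = 13 − 2.1×2.2 = 8.38 V.
Saturation requires V_DS ≥ V_GS − V_t = 2.37 V; 8.38 ≥ 2.37 ✓.

I_D ≈ 2.1 mA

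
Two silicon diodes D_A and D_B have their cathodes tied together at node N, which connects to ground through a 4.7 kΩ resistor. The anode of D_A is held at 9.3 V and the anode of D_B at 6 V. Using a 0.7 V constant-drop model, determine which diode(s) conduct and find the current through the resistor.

Only D_A conducts; I_R ≈ 1.8 mA

Assume both conduct. Then node N would need to be at both 9.3−0.7 = 8.6 V and 6−0.7 = 5.3 V, which is impossible.
Assume only D_A conducts: V_N = 9.3 − 0.7 = 8.6 V, so I_R = 8.6/4.7 = 1.83 mA.
Check D_B: its anode-to-cathode voltage is 6 − 8.6 = -2.6 V < 0.7 V, so it is off. The assumption is consistent.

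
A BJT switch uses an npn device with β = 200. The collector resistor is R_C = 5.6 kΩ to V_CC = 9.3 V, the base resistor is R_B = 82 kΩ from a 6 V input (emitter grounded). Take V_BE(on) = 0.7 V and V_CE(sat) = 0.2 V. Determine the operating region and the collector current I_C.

saturation; I_C ≈ 1.6 mA

Assume active: I_B = (6 − 0.7)/82 = 0.0646 mA, giving I_C = β·I_B = 12.9 mA.
But then V_CE = 9.3 − 12.9×5.6 = -63.1 V < V_CE(sat) = 0.2 V — impossible in the active region.
So the transistor is saturated. With V_CE = 0.2 V, I_C = (V_CC − 0.2)/R_C = 9.1/5.6 = 1.63 mA.
Check: β·I_B = 12.9 mA > I_C = 1.63 mA, confirming saturation.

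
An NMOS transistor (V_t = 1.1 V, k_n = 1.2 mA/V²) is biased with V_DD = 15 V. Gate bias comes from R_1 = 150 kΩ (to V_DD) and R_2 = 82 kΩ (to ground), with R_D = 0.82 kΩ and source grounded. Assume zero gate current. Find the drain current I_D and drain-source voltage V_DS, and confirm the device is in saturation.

V_G = V_DD·R_2/(R_1+R_2) = 15×82/232 = 5.3 V. With the source grounded, V_GS = V_G = 5.3 V.
Assume saturation: I_D = (k_n/2)(V_GS − V_t)² = (1.2/2)×(5.3 − 1.1)² = 0.6×4.2² = 10.6 mA.
V_DS = V_DD − I_D·R_D = 15 − 10.6×0.82 = 6.31 V.
Saturation requires V_DS ≥ V_GS − V_t = 4.2 V; 6.31 ≥ 4.2 ✓.

I_D ≈ 11 mA, V_DS ≈ 6.3 V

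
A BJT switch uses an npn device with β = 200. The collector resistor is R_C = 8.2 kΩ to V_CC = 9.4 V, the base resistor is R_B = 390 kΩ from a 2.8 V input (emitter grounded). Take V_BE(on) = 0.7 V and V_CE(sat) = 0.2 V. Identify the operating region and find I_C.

active; I_C ≈ 1.1 mA

Assume active. Base-emitter loop: I_B = (V_BB − V_BE)/R_B = (2.8 − 0.7)/390 = 0.00538 mA.
I_C = β·I_B = 200×0.00538 = 1.08 mA.
V_CE = V_CC − I_C·R_C = 9.4 − 1.08×8.2 = 0.569 V > V_CE(sat), so the active-region assumption holds.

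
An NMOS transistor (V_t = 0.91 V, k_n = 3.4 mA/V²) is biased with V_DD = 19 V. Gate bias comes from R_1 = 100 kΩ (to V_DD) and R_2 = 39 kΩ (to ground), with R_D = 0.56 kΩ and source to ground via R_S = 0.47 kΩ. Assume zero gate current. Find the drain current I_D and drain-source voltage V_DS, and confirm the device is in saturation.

V_G = V_DD·R_2/(R_1+R_2) = 19×39/139 = 5.33 V.
Assume saturation: I_D = (k_n/2)(V_GS − V_t)² with V_GS = V_G − I_D·R_S = 5.33 − 0.47·I_D.
Substituting gives 0.376·I_D² − 8.06·I_D + 33.2 = 0, with roots I_D = 5.56 or 15.9 mA.
The root I_D = 15.9 mA gives V_GS = -2.15 V ≤ V_t, so take I_D = 5.56 mA.
Then V_GS = 2.72 V and V_DS = V_DD − I_D(R_D+R_S) = 19 − 5.56×1.03 = 13.3 V.
Saturation requires V_DS ≥ V_GS − V_t = 1.81 V; 13.3 ≥ 1.81 ✓.

I_D ≈ 5.6 mA, V_DS ≈ 13 V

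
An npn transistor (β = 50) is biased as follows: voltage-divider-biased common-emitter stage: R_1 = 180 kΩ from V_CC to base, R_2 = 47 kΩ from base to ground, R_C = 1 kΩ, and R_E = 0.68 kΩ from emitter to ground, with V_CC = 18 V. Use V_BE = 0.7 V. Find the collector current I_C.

I_C ≈ 2.1 mA

Thevenize the base divider: V_Th = V_CC·R_2/(R_1+R_2) = 18×47/227 = 3.73 V, R_Th = R_1‖R_2 = 37.3 kΩ.
Base-emitter loop: V_Th = I_B·R_Th + V_BE + (β+1)I_B·R_E, so I_B = (3.73 − 0.7) / (37.3 + 51×0.68) = 0.0421 mA.
I_C = β·I_B = 50×0.0421 = 2.1 mA, and I_E = (β+1)I_B = 2.15 mA.
V_CE = V_CC − I_C·R_C − I_E·R_E = 18 − 2.1×1 − 2.15×0.68 = 14.4 V.
V_CE = 14.4 V > 0.2 V confirms active-region operation.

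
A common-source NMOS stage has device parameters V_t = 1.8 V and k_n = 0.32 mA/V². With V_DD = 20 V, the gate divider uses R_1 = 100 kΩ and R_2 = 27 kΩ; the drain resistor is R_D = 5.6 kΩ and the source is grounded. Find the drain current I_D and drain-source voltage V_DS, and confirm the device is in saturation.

I_D ≈ 0.96 mA, V_DS ≈ 15 V

V_G = V_DD·R_2/(R_1+R_2) = 20×27/127 = 4.25 V. With the source grounded, V_GS = V_G = 4.25 V.
Assume saturation: I_D = (k_n/2)(V_GS − V_t)² = (0.32/2)×(4.25 − 1.8)² = 0.16×2.45² = 0.962 mA.
V_DS = V_DD − I_D·R_D = 20 − 0.962×5.6 = 14.6 V.
Saturation requires V_DS ≥ V_GS − V_t = 2.45 V; 14.6 ≥ 2.45 ✓.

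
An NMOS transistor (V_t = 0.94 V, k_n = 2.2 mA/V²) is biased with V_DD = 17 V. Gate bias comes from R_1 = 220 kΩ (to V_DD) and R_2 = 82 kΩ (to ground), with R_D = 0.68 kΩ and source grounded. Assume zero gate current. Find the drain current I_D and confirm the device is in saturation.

I_D ≈ 15 mA

V_G = V_DD·R_2/(R_1+R_2) = 17×82/302 = 4.62 V. With the source grounded, V_GS = V_G = 4.62 V.
Assume saturation: I_D = (k_n/2)(V_GS − V_t)² = (2.2/2)×(4.62 − 0.94)² = 1.1×3.68² = 14.9 mA.
V_DS = V_DD − I_D·R_D = 17 − 14.9×0.68 = 6.89 V.
Saturation requires V_DS ≥ V_GS − V_t = 3.68 V; 6.89 ≥ 3.68 ✓.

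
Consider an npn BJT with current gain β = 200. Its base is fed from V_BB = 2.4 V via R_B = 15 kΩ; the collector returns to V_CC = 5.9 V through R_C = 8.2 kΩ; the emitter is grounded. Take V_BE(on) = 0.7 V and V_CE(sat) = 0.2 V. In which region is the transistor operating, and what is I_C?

Assume active: I_B = (2.4 − 0.7)/15 = 0.113 mA, giving I_C = β·I_B = 22.7 mA.
But then V_CE = 5.9 − 22.7×8.2 = -180 V < V_CE(sat) = 0.2 V — impossible in the active region.
So the transistor is saturated. With V_CE = 0.2 V, I_C = (V_CC − 0.2)/R_C = 5.7/8.2 = 0.695 mA.
Check: β·I_B = 22.7 mA > I_C = 0.695 mA, confirming saturation.

saturation; I_C ≈ 0.7 mA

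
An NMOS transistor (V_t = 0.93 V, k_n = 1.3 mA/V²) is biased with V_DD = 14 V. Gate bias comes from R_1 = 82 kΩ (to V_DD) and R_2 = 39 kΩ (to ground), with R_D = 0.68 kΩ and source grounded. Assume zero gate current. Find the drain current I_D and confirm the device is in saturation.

I_D ≈ 8.3 mA

V_G = V_DD·R_2/(R_1+R_2) = 14×39/121 = 4.51 V. With the source grounded, V_GS = V_G = 4.51 V.
Assume saturation: I_D = (k_n/2)(V_GS − V_t)² = (1.3/2)×(4.51 − 0.93)² = 0.65×3.58² = 8.34 mA.
V_DS = V_DD − I_D·R_D = 14 − 8.34×0.68 = 8.33 V.
Saturation requires V_DS ≥ V_GS − V_t = 3.58 V; 8.33 ≥ 3.58 ✓.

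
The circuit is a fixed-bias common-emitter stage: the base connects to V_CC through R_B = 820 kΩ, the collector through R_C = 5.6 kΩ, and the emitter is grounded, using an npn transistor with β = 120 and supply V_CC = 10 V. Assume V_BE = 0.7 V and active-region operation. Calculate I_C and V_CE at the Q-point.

I_C ≈ 1.4 mA, V_CE ≈ 2.4 V

Base loop: V_CC = I_B·R_B + V_BE, so I_B = (10 − 0.7)/820 kΩ = 0.0113 mA.
In the active region I_C = β·I_B = 120 × 0.0113 = 1.36 mA.
Collector loop: V_CE = V_CC − I_C·R_C = 10 − 1.36×5.6 = 2.38 V.
Since V_CE = 2.38 V > V_CE(sat) ≈ 0.2 V, the transistor is in the active region as assumed.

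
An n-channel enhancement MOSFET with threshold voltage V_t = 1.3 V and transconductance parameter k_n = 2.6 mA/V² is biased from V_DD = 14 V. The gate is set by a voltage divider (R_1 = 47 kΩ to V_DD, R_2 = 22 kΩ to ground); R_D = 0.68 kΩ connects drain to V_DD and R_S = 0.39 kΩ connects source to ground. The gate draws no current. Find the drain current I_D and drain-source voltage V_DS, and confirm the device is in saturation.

I_D ≈ 3.8 mA, V_DS ≈ 10 V

V_G = V_DD·R_2/(R_1+R_2) = 14×22/69 = 4.46 V.
Assume saturation: I_D = (k_n/2)(V_GS − V_t)² with V_GS = V_G − I_D·R_S = 4.46 − 0.39·I_D.
Substituting gives 0.198·I_D² − 4.21·I_D + 13 = 0, with roots I_D = 3.75 or 17.5 mA.
The root I_D = 17.5 mA gives V_GS = -2.37 V ≤ V_t, so take I_D = 3.75 mA.
Then V_GS = 3 V and V_DS = V_DD − I_D(R_D+R_S) = 14 − 3.75×1.07 = 9.98 V.
Saturation requires V_DS ≥ V_GS − V_t = 1.7 V; 9.98 ≥ 1.7 ✓.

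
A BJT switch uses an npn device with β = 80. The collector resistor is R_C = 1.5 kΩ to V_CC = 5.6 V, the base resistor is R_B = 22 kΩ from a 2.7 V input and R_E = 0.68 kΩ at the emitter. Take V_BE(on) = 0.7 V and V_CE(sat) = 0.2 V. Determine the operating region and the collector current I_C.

active; I_C ≈ 2.1 mA

Assume active. Base-emitter loop: I_B = (V_BB − V_BE)/(R_B + (β+1)R_E) = (2.7 − 0.7)/(22 + 81×0.68) = 0.0259 mA.
I_C = β·I_B = 80×0.0259 = 2.08 mA.
V_CE = V_CC − I_C·R_C − I_E·R_E = 5.6 − 2.08×1.5 − 2.1×0.68 = 1.06 V > V_CE(sat), so the active-region assumption holds.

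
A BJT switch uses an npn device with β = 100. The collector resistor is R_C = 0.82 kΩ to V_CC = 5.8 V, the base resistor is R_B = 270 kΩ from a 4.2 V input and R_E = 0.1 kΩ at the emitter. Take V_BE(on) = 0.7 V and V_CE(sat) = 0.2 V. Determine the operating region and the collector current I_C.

Assume active. Base-emitter loop: I_B = (V_BB − V_BE)/(R_B + (β+1)R_E) = (4.2 − 0.7)/(270 + 101×0.1) = 0.0125 mA.
I_C = β·I_B = 100×0.0125 = 1.25 mA.
V_CE = V_CC − I_C·R_C − I_E·R_E = 5.8 − 1.25×0.82 − 1.26×0.1 = 4.65 V > V_CE(sat), so the active-region assumption holds.

active; I_C ≈ 1.2 mA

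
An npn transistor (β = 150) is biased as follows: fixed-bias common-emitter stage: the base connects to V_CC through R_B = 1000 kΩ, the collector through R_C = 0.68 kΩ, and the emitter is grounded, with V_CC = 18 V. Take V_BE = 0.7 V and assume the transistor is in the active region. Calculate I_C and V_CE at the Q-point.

I_C ≈ 2.6 mA, V_CE ≈ 16 V

Base loop: V_CC = I_B·R_B + V_BE, so I_B = (18 − 0.7)/1000 kΩ = 0.0173 mA.
In the active region I_C = β·I_B = 150 × 0.0173 = 2.59 mA.
Collector loop: V_CE = V_CC − I_C·R_C = 18 − 2.59×0.68 = 16.2 V.
Since V_CE = 16.2 V > V_CE(sat) ≈ 0.2 V, the transistor is in the active region as assumed.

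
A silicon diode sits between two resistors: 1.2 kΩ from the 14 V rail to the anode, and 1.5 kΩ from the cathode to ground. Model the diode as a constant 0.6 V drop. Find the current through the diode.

The two resistors are in series with the diode, so KVL gives 14 = I·1.2 + 0.6 + I·1.5.
I = (14 − 0.6) / (1.2 + 1.5) kΩ = 13.4 / 2.7 = 4.96 mA.

I ≈ 5 mA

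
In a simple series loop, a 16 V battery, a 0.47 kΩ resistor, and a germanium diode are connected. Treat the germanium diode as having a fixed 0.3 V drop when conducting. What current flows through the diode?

I ≈ 33 mA

KVL around the loop: 16 = V_D + I·R = 0.3 + I × 0.47 kΩ.
So I = (16 − 0.3) / 0.47 kΩ = 15.7 / 0.47 = 33.4 mA.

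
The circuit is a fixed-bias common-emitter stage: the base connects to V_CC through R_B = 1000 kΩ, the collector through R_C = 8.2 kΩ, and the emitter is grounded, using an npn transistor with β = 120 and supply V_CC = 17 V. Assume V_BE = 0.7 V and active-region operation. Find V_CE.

Base loop: V_CC = I_B·R_B + V_BE, so I_B = (17 − 0.7)/1000 kΩ = 0.0163 mA.
In the active region I_C = β·I_B = 120 × 0.0163 = 1.96 mA.
Collector loop: V_CE = V_CC − I_C·R_C = 17 − 1.96×8.2 = 0.961 V.
Since V_CE = 0.961 V > V_CE(sat) ≈ 0.2 V, the transistor is in the active region as assumed.

V_CE ≈ 0.96 V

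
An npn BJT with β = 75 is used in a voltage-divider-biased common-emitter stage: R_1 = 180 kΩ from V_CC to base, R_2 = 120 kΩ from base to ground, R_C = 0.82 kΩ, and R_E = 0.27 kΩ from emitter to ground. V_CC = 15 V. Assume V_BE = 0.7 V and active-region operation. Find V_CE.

V_CE ≈ 10 V

Thevenize the base divider: V_Th = V_CC·R_2/(R_1+R_2) = 15×120/300 = 6 V, R_Th = R_1‖R_2 = 72 kΩ.
Base-emitter loop: V_Th = I_B·R_Th + V_BE + (β+1)I_B·R_E, so I_B = (6 − 0.7) / (72 + 76×0.27) = 0.0573 mA.
I_C = β·I_B = 75×0.0573 = 4.3 mA, and I_E = (β+1)I_B = 4.35 mA.
V_CE = V_CC − I_C·R_C − I_E·R_E = 15 − 4.3×0.82 − 4.35×0.27 = 10.3 V.
V_CE = 10.3 V > 0.2 V confirms active-region operation.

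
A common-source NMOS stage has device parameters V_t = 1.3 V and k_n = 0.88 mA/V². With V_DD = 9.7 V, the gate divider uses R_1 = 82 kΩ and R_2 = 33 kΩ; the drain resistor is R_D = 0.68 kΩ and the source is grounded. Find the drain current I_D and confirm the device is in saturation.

I_D ≈ 0.97 mA

V_G = V_DD·R_2/(R_1+R_2) = 9.7×33/115 = 2.78 V. With the source grounded, V_GS = V_G = 2.78 V.
Assume saturation: I_D = (k_n/2)(V_GS − V_t)² = (0.88/2)×(2.78 − 1.3)² = 0.44×1.48² = 0.968 mA.
V_DS = V_DD − I_D·R_D = 9.7 − 0.968×0.68 = 9.04 V.
Saturation requires V_DS ≥ V_GS − V_t = 1.48 V; 9.04 ≥ 1.48 ✓.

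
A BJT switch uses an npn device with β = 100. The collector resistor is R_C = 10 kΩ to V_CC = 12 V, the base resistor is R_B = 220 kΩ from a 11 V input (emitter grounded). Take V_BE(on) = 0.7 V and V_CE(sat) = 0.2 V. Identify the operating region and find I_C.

Assume active: I_B = (11 − 0.7)/220 = 0.0468 mA, giving I_C = β·I_B = 4.68 mA.
But then V_CE = 12 − 4.68×10 = -34.8 V < V_CE(sat) = 0.2 V — impossible in the active region.
So the transistor is saturated. With V_CE = 0.2 V, I_C = (V_CC − 0.2)/R_C = 11.8/10 = 1.18 mA.
Check: β·I_B = 4.68 mA > I_C = 1.18 mA, confirming saturation.

saturation; I_C ≈ 1.2 mA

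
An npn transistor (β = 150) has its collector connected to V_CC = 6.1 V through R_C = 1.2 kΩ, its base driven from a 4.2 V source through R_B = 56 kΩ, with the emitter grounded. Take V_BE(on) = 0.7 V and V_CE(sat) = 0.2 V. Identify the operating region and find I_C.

saturation; I_C ≈ 4.9 mA

Assume active: I_B = (4.2 − 0.7)/56 = 0.0625 mA, giving I_C = β·I_B = 9.38 mA.
But then V_CE = 6.1 − 9.38×1.2 = -5.15 V < V_CE(sat) = 0.2 V — impossible in the active region.
So the transistor is saturated. With V_CE = 0.2 V, I_C = (V_CC − 0.2)/R_C = 5.9/1.2 = 4.92 mA.
Check: β·I_B = 9.38 mA > I_C = 4.92 mA, confirming saturation.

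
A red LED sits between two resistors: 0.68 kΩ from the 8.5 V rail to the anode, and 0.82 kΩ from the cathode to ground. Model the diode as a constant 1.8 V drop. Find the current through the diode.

I ≈ 4.5 mA

The two resistors are in series with the diode, so KVL gives 8.5 = I·0.68 + 1.8 + I·0.82.
I = (8.5 − 1.8) / (0.68 + 0.82) kΩ = 6.7 / 1.5 = 4.47 mA.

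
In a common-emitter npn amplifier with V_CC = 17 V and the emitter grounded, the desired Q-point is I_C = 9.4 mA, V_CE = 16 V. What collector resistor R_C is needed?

Collector loop: V_CC = I_C·R_C + V_CE.
R_C = (V_CC − V_CE)/I_C = (17 − 16)/9.4 = 0.106 kΩ.

R_C ≈ 0.11 kΩ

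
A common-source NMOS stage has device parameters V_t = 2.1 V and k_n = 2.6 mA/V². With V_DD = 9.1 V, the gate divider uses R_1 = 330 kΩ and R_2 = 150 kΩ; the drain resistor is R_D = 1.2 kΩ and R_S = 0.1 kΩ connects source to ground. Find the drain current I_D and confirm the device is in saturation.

V_G = V_DD·R_2/(R_1+R_2) = 9.1×150/480 = 2.84 V.
Assume saturation: I_D = (k_n/2)(V_GS − V_t)² with V_GS = V_G − I_D·R_S = 2.84 − 0.1·I_D.
Substituting gives 0.013·I_D² − 1.19·I_D + 0.719 = 0, with roots I_D = 0.607 or 91.2 mA.
The root I_D = 91.2 mA gives V_GS = -6.28 V ≤ V_t, so take I_D = 0.607 mA.
Then V_GS = 2.78 V and V_DS = V_DD − I_D(R_D+R_S) = 9.1 − 0.607×1.3 = 8.31 V.
Saturation requires V_DS ≥ V_GS − V_t = 0.683 V; 8.31 ≥ 0.683 ✓.

I_D ≈ 0.61 mA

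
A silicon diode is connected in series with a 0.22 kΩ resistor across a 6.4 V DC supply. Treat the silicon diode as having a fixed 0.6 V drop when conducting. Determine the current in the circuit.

I ≈ 26 mA

KVL around the loop: 6.4 = V_D + I·R = 0.6 + I × 0.22 kΩ.
So I = (6.4 − 0.6) / 0.22 kΩ = 5.8 / 0.22 = 26.4 mA.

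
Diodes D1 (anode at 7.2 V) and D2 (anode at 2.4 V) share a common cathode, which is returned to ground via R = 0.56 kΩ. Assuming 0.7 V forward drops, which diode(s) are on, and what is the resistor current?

Assume both conduct. Then node N would need to be at both 7.2−0.7 = 6.5 V and 2.4−0.7 = 1.7 V, which is impossible.
Assume only D1 conducts: V_N = 7.2 − 0.7 = 6.5 V, so I_R = 6.5/0.56 = 11.6 mA.
Check D2: its anode-to-cathode voltage is 2.4 − 6.5 = -4.1 V < 0.7 V, so it is off. The assumption is consistent.

Only D1 conducts; I_R ≈ 12 mA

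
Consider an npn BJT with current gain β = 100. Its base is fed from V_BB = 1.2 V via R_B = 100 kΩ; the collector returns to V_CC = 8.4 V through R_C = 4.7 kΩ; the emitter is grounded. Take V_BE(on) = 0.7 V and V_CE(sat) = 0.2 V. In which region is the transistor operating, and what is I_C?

Assume active. Base-emitter loop: I_B = (V_BB − V_BE)/R_B = (1.2 − 0.7)/100 = 0.005 mA.
I_C = β·I_B = 100×0.005 = 0.5 mA.
V_CE = V_CC − I_C·R_C = 8.4 − 0.5×4.7 = 6.05 V > V_CE(sat), so the active-region assumption holds.

active; I_C ≈ 0.5 mA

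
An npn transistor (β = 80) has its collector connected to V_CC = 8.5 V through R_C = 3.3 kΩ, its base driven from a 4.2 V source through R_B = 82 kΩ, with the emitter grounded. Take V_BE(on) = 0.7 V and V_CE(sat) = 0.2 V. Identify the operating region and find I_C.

saturation; I_C ≈ 2.5 mA

Assume active: I_B = (4.2 − 0.7)/82 = 0.0427 mA, giving I_C = β·I_B = 3.41 mA.
But then V_CE = 8.5 − 3.41×3.3 = -2.77 V < V_CE(sat) = 0.2 V — impossible in the active region.
So the transistor is saturated. With V_CE = 0.2 V, I_C = (V_CC − 0.2)/R_C = 8.3/3.3 = 2.52 mA.
Check: β·I_B = 3.41 mA > I_C = 2.52 mA, confirming saturation.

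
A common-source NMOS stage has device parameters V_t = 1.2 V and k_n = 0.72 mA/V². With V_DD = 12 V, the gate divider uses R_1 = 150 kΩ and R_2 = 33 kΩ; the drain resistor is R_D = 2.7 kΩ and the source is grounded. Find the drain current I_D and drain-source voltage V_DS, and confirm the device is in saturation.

V_G = V_DD·R_2/(R_1+R_2) = 12×33/183 = 2.16 V. With the source grounded, V_GS = V_G = 2.16 V.
Assume saturation: I_D = (k_n/2)(V_GS − V_t)² = (0.72/2)×(2.16 − 1.2)² = 0.36×0.964² = 0.335 mA.
V_DS = V_DD − I_D·R_D = 12 − 0.335×2.7 = 11.1 V.
Saturation requires V_DS ≥ V_GS − V_t = 0.964 V; 11.1 ≥ 0.964 ✓.

I_D ≈ 0.33 mA, V_DS ≈ 11 V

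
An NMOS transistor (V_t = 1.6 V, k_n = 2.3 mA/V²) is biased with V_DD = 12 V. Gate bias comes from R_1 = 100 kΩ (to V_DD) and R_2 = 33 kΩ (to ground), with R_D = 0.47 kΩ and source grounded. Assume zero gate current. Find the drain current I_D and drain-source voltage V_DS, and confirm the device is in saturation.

V_G = V_DD·R_2/(R_1+R_2) = 12×33/133 = 2.98 V. With the source grounded, V_GS = V_G = 2.98 V.
Assume saturation: I_D = (k_n/2)(V_GS − V_t)² = (2.3/2)×(2.98 − 1.6)² = 1.15×1.38² = 2.18 mA.
V_DS = V_DD − I_D·R_D = 12 − 2.18×0.47 = 11 V.
Saturation requires V_DS ≥ V_GS − V_t = 1.38 V; 11 ≥ 1.38 ✓.

I_D ≈ 2.2 mA, V_DS ≈ 11 V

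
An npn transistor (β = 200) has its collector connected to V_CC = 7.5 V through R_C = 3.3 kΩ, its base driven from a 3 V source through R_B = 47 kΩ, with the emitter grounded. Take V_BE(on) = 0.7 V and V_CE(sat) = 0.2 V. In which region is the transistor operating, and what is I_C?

saturation; I_C ≈ 2.2 mA

Assume active: I_B = (3 − 0.7)/47 = 0.0489 mA, giving I_C = β·I_B = 9.79 mA.
But then V_CE = 7.5 − 9.79×3.3 = -24.8 V < V_CE(sat) = 0.2 V — impossible in the active region.
So the transistor is saturated. With V_CE = 0.2 V, I_C = (V_CC − 0.2)/R_C = 7.3/3.3 = 2.21 mA.
Check: β·I_B = 9.79 mA > I_C = 2.21 mA, confirming saturation.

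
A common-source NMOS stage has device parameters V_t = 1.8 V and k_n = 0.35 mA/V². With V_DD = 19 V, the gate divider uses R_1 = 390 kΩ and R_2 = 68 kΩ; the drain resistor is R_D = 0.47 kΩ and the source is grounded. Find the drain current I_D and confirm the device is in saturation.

I_D ≈ 0.18 mA

V_G = V_DD·R_2/(R_1+R_2) = 19×68/458 = 2.82 V. With the source grounded, V_GS = V_G = 2.82 V.
Assume saturation: I_D = (k_n/2)(V_GS − V_t)² = (0.35/2)×(2.82 − 1.8)² = 0.175×1.02² = 0.182 mA.
V_DS = V_DD − I_D·R_D = 19 − 0.182×0.47 = 18.9 V.
Saturation requires V_DS ≥ V_GS − V_t = 1.02 V; 18.9 ≥ 1.02 ✓.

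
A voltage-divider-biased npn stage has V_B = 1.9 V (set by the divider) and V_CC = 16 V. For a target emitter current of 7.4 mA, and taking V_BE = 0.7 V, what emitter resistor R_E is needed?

R_E ≈ 0.16 kΩ

V_E = V_B − V_BE = 1.9 − 0.7 = 1.2 V.
R_E = V_E / I_E = 1.2 / 7.4 = 0.162 kΩ.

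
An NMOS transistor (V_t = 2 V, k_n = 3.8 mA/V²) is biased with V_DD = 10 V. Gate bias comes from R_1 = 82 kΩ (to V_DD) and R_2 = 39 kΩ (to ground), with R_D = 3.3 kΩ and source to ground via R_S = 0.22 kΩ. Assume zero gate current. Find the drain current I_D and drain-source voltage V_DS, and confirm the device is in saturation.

V_G = V_DD·R_2/(R_1+R_2) = 10×39/121 = 3.22 V.
Assume saturation: I_D = (k_n/2)(V_GS − V_t)² with V_GS = V_G − I_D·R_S = 3.22 − 0.22·I_D.
Substituting gives 0.092·I_D² − 2.02·I_D + 2.84 = 0, with roots I_D = 1.51 or 20.5 mA.
The root I_D = 20.5 mA gives V_GS = -1.28 V ≤ V_t, so take I_D = 1.51 mA.
Then V_GS = 2.89 V and V_DS = V_DD − I_D(R_D+R_S) = 10 − 1.51×3.52 = 4.69 V.
Saturation requires V_DS ≥ V_GS − V_t = 0.891 V; 4.69 ≥ 0.891 ✓.

I_D ≈ 1.5 mA, V_DS ≈ 4.7 V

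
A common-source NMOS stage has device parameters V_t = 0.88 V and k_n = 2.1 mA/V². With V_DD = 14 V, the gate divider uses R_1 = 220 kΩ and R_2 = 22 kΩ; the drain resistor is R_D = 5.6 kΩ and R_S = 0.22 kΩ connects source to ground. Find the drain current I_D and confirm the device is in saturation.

I_D ≈ 0.14 mA

V_G = V_DD·R_2/(R_1+R_2) = 14×22/242 = 1.27 V.
Assume saturation: I_D = (k_n/2)(V_GS − V_t)² with V_GS = V_G − I_D·R_S = 1.27 − 0.22·I_D.
Substituting gives 0.0508·I_D² − 1.18·I_D + 0.162 = 0, with roots I_D = 0.138 or 23.1 mA.
The root I_D = 23.1 mA gives V_GS = -3.81 V ≤ V_t, so take I_D = 0.138 mA.
Then V_GS = 1.24 V and V_DS = V_DD − I_D(R_D+R_S) = 14 − 0.138×5.82 = 13.2 V.
Saturation requires V_DS ≥ V_GS − V_t = 0.362 V; 13.2 ≥ 0.362 ✓.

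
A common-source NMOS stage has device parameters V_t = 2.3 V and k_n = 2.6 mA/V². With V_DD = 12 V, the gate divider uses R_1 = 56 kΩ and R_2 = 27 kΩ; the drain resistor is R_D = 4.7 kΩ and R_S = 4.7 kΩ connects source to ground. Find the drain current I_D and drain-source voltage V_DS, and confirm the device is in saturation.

V_G = V_DD·R_2/(R_1+R_2) = 12×27/83 = 3.9 V.
Assume saturation: I_D = (k_n/2)(V_GS − V_t)² with V_GS = V_G − I_D·R_S = 3.9 − 4.7·I_D.
Substituting gives 28.7·I_D² − 20.6·I_D + 3.34 = 0, with roots I_D = 0.248 or 0.469 mA.
The root I_D = 0.469 mA gives V_GS = 1.7 V ≤ V_t, so take I_D = 0.248 mA.
Then V_GS = 2.74 V and V_DS = V_DD − I_D(R_D+R_S) = 12 − 0.248×9.4 = 9.67 V.
Saturation requires V_DS ≥ V_GS − V_t = 0.437 V; 9.67 ≥ 0.437 ✓.

I_D ≈ 0.25 mA, V_DS ≈ 9.7 V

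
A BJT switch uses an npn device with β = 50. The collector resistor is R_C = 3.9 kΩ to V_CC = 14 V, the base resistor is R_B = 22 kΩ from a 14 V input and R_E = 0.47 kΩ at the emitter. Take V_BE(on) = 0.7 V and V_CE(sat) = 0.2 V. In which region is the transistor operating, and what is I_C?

saturation; I_C ≈ 3.1 mA

Assume active: I_B = (14 − 0.7)/(22 + 51×0.47) = 0.289 mA, I_C = β·I_B = 14.5 mA.
Then V_CE = 14 − 14.5×3.9 − 14.8×0.47 = -49.4 V < 0.2 V — the active assumption fails.
Re-solve with V_CE = 0.2 V. KCL at the emitter: V_E/R_E = (V_BB−0.7−V_E)/R_B + (V_CC−0.2−V_E)/R_C, giving V_E = 1.71 V.
I_C = (V_CC − 0.2 − V_E)/R_C = (13.8 − 1.71)/3.9 = 3.1 mA.
Check: I_B = (13.3 − 1.71)/22 = 0.527 mA, and β·I_B = 26.4 mA > I_C, confirming saturation.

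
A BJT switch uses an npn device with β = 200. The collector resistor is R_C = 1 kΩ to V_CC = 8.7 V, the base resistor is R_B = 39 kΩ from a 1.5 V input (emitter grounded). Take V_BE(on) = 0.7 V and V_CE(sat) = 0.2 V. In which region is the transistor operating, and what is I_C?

Assume active. Base-emitter loop: I_B = (V_BB − V_BE)/R_B = (1.5 − 0.7)/39 = 0.0205 mA.
I_C = β·I_B = 200×0.0205 = 4.1 mA.
V_CE = V_CC − I_C·R_C = 8.7 − 4.1×1 = 4.6 V > V_CE(sat), so the active-region assumption holds.

active; I_C ≈ 4.1 mA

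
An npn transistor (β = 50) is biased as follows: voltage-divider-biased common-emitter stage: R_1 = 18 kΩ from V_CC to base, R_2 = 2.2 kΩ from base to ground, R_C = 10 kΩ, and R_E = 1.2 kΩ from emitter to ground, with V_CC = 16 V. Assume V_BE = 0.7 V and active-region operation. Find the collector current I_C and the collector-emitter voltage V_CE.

I_C ≈ 0.83 mA, V_CE ≈ 6.7 V

Thevenize the base divider: V_Th = V_CC·R_2/(R_1+R_2) = 16×2.2/20.2 = 1.74 V, R_Th = R_1‖R_2 = 1.96 kΩ.
Base-emitter loop: V_Th = I_B·R_Th + V_BE + (β+1)I_B·R_E, so I_B = (1.74 − 0.7) / (1.96 + 51×1.2) = 0.0165 mA.
I_C = β·I_B = 50×0.0165 = 0.825 mA, and I_E = (β+1)I_B = 0.842 mA.
V_CE = V_CC − I_C·R_C − I_E·R_E = 16 − 0.825×10 − 0.842×1.2 = 6.74 V.
V_CE = 6.74 V > 0.2 V confirms active-region operation.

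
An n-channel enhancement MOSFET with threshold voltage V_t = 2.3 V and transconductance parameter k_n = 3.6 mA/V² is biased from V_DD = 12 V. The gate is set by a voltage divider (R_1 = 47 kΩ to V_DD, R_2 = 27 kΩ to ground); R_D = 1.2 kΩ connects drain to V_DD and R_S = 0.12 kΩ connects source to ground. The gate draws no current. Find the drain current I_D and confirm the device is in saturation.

V_G = V_DD·R_2/(R_1+R_2) = 12×27/74 = 4.38 V.
Assume saturation: I_D = (k_n/2)(V_GS − V_t)² with V_GS = V_G − I_D·R_S = 4.38 − 0.12·I_D.
Substituting gives 0.0259·I_D² − 1.9·I_D + 7.78 = 0, with roots I_D = 4.36 or 68.9 mA.
The root I_D = 68.9 mA gives V_GS = -3.89 V ≤ V_t, so take I_D = 4.36 mA.
Then V_GS = 3.86 V and V_DS = V_DD − I_D(R_D+R_S) = 12 − 4.36×1.32 = 6.25 V.
Saturation requires V_DS ≥ V_GS − V_t = 1.56 V; 6.25 ≥ 1.56 ✓.

I_D ≈ 4.4 mA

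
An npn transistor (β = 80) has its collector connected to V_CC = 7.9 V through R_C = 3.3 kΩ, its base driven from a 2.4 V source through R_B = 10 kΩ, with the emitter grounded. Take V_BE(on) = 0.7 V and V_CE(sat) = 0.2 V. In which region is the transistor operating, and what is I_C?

saturation; I_C ≈ 2.3 mA

Assume active: I_B = (2.4 − 0.7)/10 = 0.17 mA, giving I_C = β·I_B = 13.6 mA.
But then V_CE = 7.9 − 13.6×3.3 = -37 V < V_CE(sat) = 0.2 V — impossible in the active region.
So the transistor is saturated. With V_CE = 0.2 V, I_C = (V_CC − 0.2)/R_C = 7.7/3.3 = 2.33 mA.
Check: β·I_B = 13.6 mA > I_C = 2.33 mA, confirming saturation.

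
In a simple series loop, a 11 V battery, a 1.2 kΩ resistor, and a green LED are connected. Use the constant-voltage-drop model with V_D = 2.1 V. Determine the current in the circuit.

I ≈ 7.4 mA

KVL around the loop: 11 = V_D + I·R = 2.1 + I × 1.2 kΩ.
So I = (11 − 2.1) / 1.2 kΩ = 8.9 / 1.2 = 7.42 mA.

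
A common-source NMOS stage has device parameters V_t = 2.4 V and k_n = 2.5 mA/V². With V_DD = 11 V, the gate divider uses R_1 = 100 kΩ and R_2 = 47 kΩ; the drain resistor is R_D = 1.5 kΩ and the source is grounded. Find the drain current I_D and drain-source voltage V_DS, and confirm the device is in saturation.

V_G = V_DD·R_2/(R_1+R_2) = 11×47/147 = 3.52 V. With the source grounded, V_GS = V_G = 3.52 V.
Assume saturation: I_D = (k_n/2)(V_GS − V_t)² = (2.5/2)×(3.52 − 2.4)² = 1.25×1.12² = 1.56 mA.
V_DS = V_DD − I_D·R_D = 11 − 1.56×1.5 = 8.66 V.
Saturation requires V_DS ≥ V_GS − V_t = 1.12 V; 8.66 ≥ 1.12 ✓.

I_D ≈ 1.6 mA, V_DS ≈ 8.7 V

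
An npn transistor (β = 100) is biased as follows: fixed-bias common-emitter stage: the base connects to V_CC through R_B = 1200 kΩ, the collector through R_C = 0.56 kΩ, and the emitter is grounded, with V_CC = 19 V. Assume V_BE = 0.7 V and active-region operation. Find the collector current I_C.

Base loop: V_CC = I_B·R_B + V_BE, so I_B = (19 − 0.7)/1200 kΩ = 0.0153 mA.
In the active region I_C = β·I_B = 100 × 0.0153 = 1.53 mA.
Collector loop: V_CE = V_CC − I_C·R_C = 19 − 1.53×0.56 = 18.1 V.
Since V_CE = 18.1 V > V_CE(sat) ≈ 0.2 V, the transistor is in the active region as assumed.

I_C ≈ 1.5 mA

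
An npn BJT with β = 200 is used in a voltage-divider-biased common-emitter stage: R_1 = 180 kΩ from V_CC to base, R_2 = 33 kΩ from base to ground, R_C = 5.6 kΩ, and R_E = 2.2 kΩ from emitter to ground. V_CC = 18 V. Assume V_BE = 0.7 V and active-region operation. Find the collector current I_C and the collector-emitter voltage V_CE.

Thevenize the base divider: V_Th = V_CC·R_2/(R_1+R_2) = 18×33/213 = 2.79 V, R_Th = R_1‖R_2 = 27.9 kΩ.
Base-emitter loop: V_Th = I_B·R_Th + V_BE + (β+1)I_B·R_E, so I_B = (2.79 − 0.7) / (27.9 + 201×2.2) = 0.00444 mA.
I_C = β·I_B = 200×0.00444 = 0.889 mA, and I_E = (β+1)I_B = 0.893 mA.
V_CE = V_CC − I_C·R_C − I_E·R_E = 18 − 0.889×5.6 − 0.893×2.2 = 11.1 V.
V_CE = 11.1 V > 0.2 V confirms active-region operation.

I_C ≈ 0.89 mA, V_CE ≈ 11 V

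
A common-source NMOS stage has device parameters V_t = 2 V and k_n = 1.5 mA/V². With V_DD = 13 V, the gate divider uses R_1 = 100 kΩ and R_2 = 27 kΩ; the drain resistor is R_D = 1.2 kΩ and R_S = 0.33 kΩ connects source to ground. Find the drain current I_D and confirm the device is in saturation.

I_D ≈ 0.32 mA

V_G = V_DD·R_2/(R_1+R_2) = 13×27/127 = 2.76 V.
Assume saturation: I_D = (k_n/2)(V_GS − V_t)² with V_GS = V_G − I_D·R_S = 2.76 − 0.33·I_D.
Substituting gives 0.0817·I_D² − 1.38·I_D + 0.438 = 0, with roots I_D = 0.324 or 16.5 mA.
The root I_D = 16.5 mA gives V_GS = -2.7 V ≤ V_t, so take I_D = 0.324 mA.
Then V_GS = 2.66 V and V_DS = V_DD − I_D(R_D+R_S) = 13 − 0.324×1.53 = 12.5 V.
Saturation requires V_DS ≥ V_GS − V_t = 0.657 V; 12.5 ≥ 0.657 ✓.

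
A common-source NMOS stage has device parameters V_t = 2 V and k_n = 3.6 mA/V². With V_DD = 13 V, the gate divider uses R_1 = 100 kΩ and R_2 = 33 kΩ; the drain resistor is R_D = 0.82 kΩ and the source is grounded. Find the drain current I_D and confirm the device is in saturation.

I_D ≈ 2.7 mA

V_G = V_DD·R_2/(R_1+R_2) = 13×33/133 = 3.23 V. With the source grounded, V_GS = V_G = 3.23 V.
Assume saturation: I_D = (k_n/2)(V_GS − V_t)² = (3.6/2)×(3.23 − 2)² = 1.8×1.23² = 2.7 mA.
V_DS = V_DD − I_D·R_D = 13 − 2.7×0.82 = 10.8 V.
Saturation requires V_DS ≥ V_GS − V_t = 1.23 V; 10.8 ≥ 1.23 ✓.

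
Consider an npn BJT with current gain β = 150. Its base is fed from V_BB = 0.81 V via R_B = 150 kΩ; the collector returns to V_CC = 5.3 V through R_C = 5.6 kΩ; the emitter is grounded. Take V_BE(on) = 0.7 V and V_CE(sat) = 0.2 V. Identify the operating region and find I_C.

active; I_C ≈ 0.11 mA

Assume active. Base-emitter loop: I_B = (V_BB − V_BE)/R_B = (0.81 − 0.7)/150 = 0.000733 mA.
I_C = β·I_B = 150×0.000733 = 0.11 mA.
V_CE = V_CC − I_C·R_C = 5.3 − 0.11×5.6 = 4.68 V > V_CE(sat), so the active-region assumption holds.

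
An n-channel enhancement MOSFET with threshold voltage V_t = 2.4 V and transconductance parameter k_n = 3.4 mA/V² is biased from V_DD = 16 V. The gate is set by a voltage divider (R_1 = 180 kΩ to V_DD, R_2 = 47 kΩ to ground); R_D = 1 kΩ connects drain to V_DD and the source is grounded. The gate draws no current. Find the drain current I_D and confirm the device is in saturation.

V_G = V_DD·R_2/(R_1+R_2) = 16×47/227 = 3.31 V. With the source grounded, V_GS = V_G = 3.31 V.
Assume saturation: I_D = (k_n/2)(V_GS − V_t)² = (3.4/2)×(3.31 − 2.4)² = 1.7×0.913² = 1.42 mA.
V_DS = V_DD − I_D·R_D = 16 − 1.42×1 = 14.6 V.
Saturation requires V_DS ≥ V_GS − V_t = 0.913 V; 14.6 ≥ 0.913 ✓.

I_D ≈ 1.4 mA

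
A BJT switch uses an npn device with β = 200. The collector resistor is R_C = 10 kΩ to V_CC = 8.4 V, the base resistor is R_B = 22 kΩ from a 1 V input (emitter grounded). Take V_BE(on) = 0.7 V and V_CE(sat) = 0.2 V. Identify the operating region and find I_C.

saturation; I_C ≈ 0.82 mA

Assume active: I_B = (1 − 0.7)/22 = 0.0136 mA, giving I_C = β·I_B = 2.73 mA.
But then V_CE = 8.4 − 2.73×10 = -18.9 V < V_CE(sat) = 0.2 V — impossible in the active region.
So the transistor is saturated. With V_CE = 0.2 V, I_C = (V_CC − 0.2)/R_C = 8.2/10 = 0.82 mA.
Check: β·I_B = 2.73 mA > I_C = 0.82 mA, confirming saturation.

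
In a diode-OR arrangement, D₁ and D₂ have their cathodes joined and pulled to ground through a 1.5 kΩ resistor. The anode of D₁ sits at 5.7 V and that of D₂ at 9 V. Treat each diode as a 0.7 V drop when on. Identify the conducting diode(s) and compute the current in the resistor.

Assume both conduct. Then node N would need to be at both 5.7−0.7 = 5 V and 9−0.7 = 8.3 V, which is impossible.
Assume only D₂ conducts: V_N = 9 − 0.7 = 8.3 V, so I_R = 8.3/1.5 = 5.53 mA.
Check D₁: its anode-to-cathode voltage is 5.7 − 8.3 = -2.6 V < 0.7 V, so it is off. The assumption is consistent.

Only D₂ conducts; I_R ≈ 5.5 mA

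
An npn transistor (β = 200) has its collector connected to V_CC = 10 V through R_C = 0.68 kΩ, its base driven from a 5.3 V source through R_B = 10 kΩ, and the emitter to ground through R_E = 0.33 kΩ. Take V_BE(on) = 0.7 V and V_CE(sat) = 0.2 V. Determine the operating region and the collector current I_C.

Assume active: I_B = (5.3 − 0.7)/(10 + 201×0.33) = 0.0603 mA, I_C = β·I_B = 12.1 mA.
Then V_CE = 10 − 12.1×0.68 − 12.1×0.33 = -2.19 V < 0.2 V — the active assumption fails.
Re-solve with V_CE = 0.2 V. KCL at the emitter: V_E/R_E = (V_BB−0.7−V_E)/R_B + (V_CC−0.2−V_E)/R_C, giving V_E = 3.23 V.
I_C = (V_CC − 0.2 − V_E)/R_C = (9.8 − 3.23)/0.68 = 9.66 mA.
Check: I_B = (4.6 − 3.23)/10 = 0.137 mA, and β·I_B = 27.4 mA > I_C, confirming saturation.

saturation; I_C ≈ 9.7 mA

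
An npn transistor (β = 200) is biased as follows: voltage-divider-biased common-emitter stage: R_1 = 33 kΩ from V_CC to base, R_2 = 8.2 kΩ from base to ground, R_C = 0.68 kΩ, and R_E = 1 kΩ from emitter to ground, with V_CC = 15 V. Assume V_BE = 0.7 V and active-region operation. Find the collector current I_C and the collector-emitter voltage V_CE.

Thevenize the base divider: V_Th = V_CC·R_2/(R_1+R_2) = 15×8.2/41.2 = 2.99 V, R_Th = R_1‖R_2 = 6.57 kΩ.
Base-emitter loop: V_Th = I_B·R_Th + V_BE + (β+1)I_B·R_E, so I_B = (2.99 − 0.7) / (6.57 + 201×1) = 0.011 mA.
I_C = β·I_B = 200×0.011 = 2.2 mA, and I_E = (β+1)I_B = 2.21 mA.
V_CE = V_CC − I_C·R_C − I_E·R_E = 15 − 2.2×0.68 − 2.21×1 = 11.3 V.
V_CE = 11.3 V > 0.2 V confirms active-region operation.

I_C ≈ 2.2 mA, V_CE ≈ 11 V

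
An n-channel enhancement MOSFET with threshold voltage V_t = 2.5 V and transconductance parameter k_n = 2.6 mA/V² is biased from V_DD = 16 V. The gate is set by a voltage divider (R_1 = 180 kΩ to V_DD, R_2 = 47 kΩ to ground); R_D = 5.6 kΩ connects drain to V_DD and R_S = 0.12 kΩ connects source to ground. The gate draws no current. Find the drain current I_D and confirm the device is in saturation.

V_G = V_DD·R_2/(R_1+R_2) = 16×47/227 = 3.31 V.
Assume saturation: I_D = (k_n/2)(V_GS − V_t)² with V_GS = V_G − I_D·R_S = 3.31 − 0.12·I_D.
Substituting gives 0.0187·I_D² − 1.25·I_D + 0.859 = 0, with roots I_D = 0.692 or 66.3 mA.
The root I_D = 66.3 mA gives V_GS = -4.64 V ≤ V_t, so take I_D = 0.692 mA.
Then V_GS = 3.23 V and V_DS = V_DD − I_D(R_D+R_S) = 16 − 0.692×5.72 = 12 V.
Saturation requires V_DS ≥ V_GS − V_t = 0.73 V; 12 ≥ 0.73 ✓.

I_D ≈ 0.69 mA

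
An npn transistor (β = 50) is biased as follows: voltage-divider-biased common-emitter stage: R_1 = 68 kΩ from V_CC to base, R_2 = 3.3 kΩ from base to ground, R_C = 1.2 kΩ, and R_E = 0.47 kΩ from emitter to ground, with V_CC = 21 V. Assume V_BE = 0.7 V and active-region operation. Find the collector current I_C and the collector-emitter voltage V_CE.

I_C ≈ 0.5 mA, V_CE ≈ 20 V

Thevenize the base divider: V_Th = V_CC·R_2/(R_1+R_2) = 21×3.3/71.3 = 0.972 V, R_Th = R_1‖R_2 = 3.15 kΩ.
Base-emitter loop: V_Th = I_B·R_Th + V_BE + (β+1)I_B·R_E, so I_B = (0.972 − 0.7) / (3.15 + 51×0.47) = 0.01 mA.
I_C = β·I_B = 50×0.01 = 0.501 mA, and I_E = (β+1)I_B = 0.511 mA.
V_CE = V_CC − I_C·R_C − I_E·R_E = 21 − 0.501×1.2 − 0.511×0.47 = 20.2 V.
V_CE = 20.2 V > 0.2 V confirms active-region operation.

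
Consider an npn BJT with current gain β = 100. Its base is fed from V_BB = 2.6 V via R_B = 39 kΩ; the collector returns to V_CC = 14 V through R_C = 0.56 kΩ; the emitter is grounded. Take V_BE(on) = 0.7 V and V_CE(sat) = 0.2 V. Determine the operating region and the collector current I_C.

Assume active. Base-emitter loop: I_B = (V_BB − V_BE)/R_B = (2.6 − 0.7)/39 = 0.0487 mA.
I_C = β·I_B = 100×0.0487 = 4.87 mA.
V_CE = V_CC − I_C·R_C = 14 − 4.87×0.56 = 11.3 V > V_CE(sat), so the active-region assumption holds.

active; I_C ≈ 4.9 mA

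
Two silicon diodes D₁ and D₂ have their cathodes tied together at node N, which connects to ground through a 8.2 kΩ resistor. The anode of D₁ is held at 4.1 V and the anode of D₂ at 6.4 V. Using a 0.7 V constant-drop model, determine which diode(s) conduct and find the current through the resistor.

Only D₂ conducts; I_R ≈ 0.7 mA

Assume both conduct. Then node N would need to be at both 4.1−0.7 = 3.4 V and 6.4−0.7 = 5.7 V, which is impossible.
Assume only D₂ conducts: V_N = 6.4 − 0.7 = 5.7 V, so I_R = 5.7/8.2 = 0.695 mA.
Check D₁: its anode-to-cathode voltage is 4.1 − 5.7 = -1.6 V < 0.7 V, so it is off. The assumption is consistent.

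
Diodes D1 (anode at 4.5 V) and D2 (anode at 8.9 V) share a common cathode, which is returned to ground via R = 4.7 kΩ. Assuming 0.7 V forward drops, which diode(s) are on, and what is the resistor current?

Only D2 conducts; I_R ≈ 1.7 mA

Assume both conduct. Then node N would need to be at both 4.5−0.7 = 3.8 V and 8.9−0.7 = 8.2 V, which is impossible.
Assume only D2 conducts: V_N = 8.9 − 0.7 = 8.2 V, so I_R = 8.2/4.7 = 1.74 mA.
Check D1: its anode-to-cathode voltage is 4.5 − 8.2 = -3.7 V < 0.7 V, so it is off. The assumption is consistent.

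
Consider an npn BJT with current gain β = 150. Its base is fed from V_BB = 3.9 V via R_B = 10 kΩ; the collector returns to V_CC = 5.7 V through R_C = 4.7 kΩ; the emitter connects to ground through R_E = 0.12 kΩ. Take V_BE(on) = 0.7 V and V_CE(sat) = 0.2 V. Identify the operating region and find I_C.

Assume active: I_B = (3.9 − 0.7)/(10 + 151×0.12) = 0.114 mA, I_C = β·I_B = 17.1 mA.
Then V_CE = 5.7 − 17.1×4.7 − 17.2×0.12 = -76.6 V < 0.2 V — the active assumption fails.
Re-solve with V_CE = 0.2 V. KCL at the emitter: V_E/R_E = (V_BB−0.7−V_E)/R_B + (V_CC−0.2−V_E)/R_C, giving V_E = 0.172 V.
I_C = (V_CC − 0.2 − V_E)/R_C = (5.5 − 0.172)/4.7 = 1.13 mA.
Check: I_B = (3.2 − 0.172)/10 = 0.303 mA, and β·I_B = 45.4 mA > I_C, confirming saturation.

saturation; I_C ≈ 1.1 mA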